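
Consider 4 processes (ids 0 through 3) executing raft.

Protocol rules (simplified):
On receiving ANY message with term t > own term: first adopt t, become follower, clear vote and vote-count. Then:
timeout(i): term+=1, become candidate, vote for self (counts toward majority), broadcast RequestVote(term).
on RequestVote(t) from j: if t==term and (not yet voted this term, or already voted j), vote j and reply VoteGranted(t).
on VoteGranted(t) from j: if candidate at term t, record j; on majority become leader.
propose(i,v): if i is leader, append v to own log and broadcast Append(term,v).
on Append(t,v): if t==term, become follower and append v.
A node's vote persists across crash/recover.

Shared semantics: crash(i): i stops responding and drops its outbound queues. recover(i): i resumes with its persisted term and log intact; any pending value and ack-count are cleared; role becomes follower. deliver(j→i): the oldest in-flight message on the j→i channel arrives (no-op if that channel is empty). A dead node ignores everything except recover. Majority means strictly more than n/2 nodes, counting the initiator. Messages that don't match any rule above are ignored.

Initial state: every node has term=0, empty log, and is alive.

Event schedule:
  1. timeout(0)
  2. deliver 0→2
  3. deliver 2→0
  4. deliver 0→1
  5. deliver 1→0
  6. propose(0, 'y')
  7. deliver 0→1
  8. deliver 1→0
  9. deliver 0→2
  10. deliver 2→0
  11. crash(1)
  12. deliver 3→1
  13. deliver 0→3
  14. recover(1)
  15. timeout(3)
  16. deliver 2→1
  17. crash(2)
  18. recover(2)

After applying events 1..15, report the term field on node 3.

after 1 — timeout(0): n0:cand/t1/[-]
after 2 — deliver 0→2: n2:foll/t1/[-]
after 3 — deliver 2→0: ·
after 4 — deliver 0→1: n1:foll/t1/[-]
after 5 — deliver 1→0: n0:lead/t1/[-]
after 6 — propose(0,'y'): n0:lead/t1/[y]
after 7 — deliver 0→1: n1:foll/t1/[y]
after 8 — deliver 1→0: ·
after 9 — deliver 0→2: n2:foll/t1/[y]
after 10 — deliver 2→0: ·
after 11 — crash(1): n1:✗foll/t1/[y]
after 12 — deliver 3→1: ·
after 13 — deliver 0→3: n3:foll/t1/[-]
after 14 — recover(1): n1:foll/t1/[y]
after 15 — timeout(3): n3:cand/t2/[-]

2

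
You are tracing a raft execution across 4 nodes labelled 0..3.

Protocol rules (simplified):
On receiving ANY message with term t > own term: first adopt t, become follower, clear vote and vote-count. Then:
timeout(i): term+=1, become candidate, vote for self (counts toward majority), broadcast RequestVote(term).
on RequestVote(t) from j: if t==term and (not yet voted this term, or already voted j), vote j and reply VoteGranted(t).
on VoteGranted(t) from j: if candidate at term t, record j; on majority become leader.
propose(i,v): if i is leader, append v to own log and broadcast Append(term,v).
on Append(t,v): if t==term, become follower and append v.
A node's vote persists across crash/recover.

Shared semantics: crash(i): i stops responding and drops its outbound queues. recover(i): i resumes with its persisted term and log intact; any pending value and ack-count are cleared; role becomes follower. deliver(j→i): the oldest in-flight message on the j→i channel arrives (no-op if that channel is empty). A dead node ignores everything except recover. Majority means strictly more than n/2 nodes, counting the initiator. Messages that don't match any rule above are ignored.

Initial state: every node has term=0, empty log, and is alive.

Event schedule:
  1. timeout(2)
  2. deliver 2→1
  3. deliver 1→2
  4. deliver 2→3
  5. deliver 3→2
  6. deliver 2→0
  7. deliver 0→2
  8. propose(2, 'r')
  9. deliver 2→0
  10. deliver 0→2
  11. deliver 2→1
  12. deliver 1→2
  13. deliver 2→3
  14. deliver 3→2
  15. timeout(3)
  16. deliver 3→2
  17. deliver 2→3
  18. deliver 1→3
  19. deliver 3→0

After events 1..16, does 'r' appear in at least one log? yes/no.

1. timeout(2):  <2:cand t1 ->
2. deliver 2→1:  <1:foll t1 ->
3. deliver 1→2:  nop
4. deliver 2→3:  <3:foll t1 ->
5. deliver 3→2:  <2:lead t1 ->
6. deliver 2→0:  <0:foll t1 ->
7. deliver 0→2:  nop
8. propose(2,'r'):  <2:lead t1 r>
9. deliver 2→0:  <0:foll t1 r>
10. deliver 0→2:  nop
11. deliver 2→1:  <1:foll t1 r>
12. deliver 1→2:  nop
13. deliver 2→3:  <3:foll t1 r>
14. deliver 3→2:  nop
15. timeout(3):  <3:cand t2 r>
16. deliver 3→2:  <2:foll t2 r>

yes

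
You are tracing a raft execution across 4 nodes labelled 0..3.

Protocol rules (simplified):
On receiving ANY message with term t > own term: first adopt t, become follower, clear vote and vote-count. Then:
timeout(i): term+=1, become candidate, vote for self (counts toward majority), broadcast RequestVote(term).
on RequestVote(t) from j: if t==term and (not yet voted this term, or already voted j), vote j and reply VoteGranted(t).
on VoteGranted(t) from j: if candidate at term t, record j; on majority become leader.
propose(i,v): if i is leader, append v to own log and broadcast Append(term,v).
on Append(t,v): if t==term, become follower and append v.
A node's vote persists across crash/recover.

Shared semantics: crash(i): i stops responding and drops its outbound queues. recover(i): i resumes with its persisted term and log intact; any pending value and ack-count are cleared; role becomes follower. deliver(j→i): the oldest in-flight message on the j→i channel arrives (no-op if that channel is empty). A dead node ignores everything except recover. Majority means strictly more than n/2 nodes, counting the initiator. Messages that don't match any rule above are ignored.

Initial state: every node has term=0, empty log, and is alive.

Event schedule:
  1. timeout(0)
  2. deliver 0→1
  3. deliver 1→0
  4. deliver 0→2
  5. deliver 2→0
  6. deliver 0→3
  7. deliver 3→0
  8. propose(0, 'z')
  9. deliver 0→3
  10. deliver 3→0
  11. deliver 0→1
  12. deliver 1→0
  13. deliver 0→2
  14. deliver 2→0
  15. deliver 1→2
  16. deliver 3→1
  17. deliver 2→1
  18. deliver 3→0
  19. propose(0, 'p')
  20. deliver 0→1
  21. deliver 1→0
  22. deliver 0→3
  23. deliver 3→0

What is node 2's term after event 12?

step 1 timeout(0): 0={cand,t=1,log=-}
step 2 deliver 0→1: 1={foll,t=1,log=-}
step 3 deliver 1→0: —
step 4 deliver 0→2: 2={foll,t=1,log=-}
step 5 deliver 2→0: 0={lead,t=1,log=-}
step 6 deliver 0→3: 3={foll,t=1,log=-}
step 7 deliver 3→0: —
step 8 propose(0,'z'): 0={lead,t=1,log=z}
step 9 deliver 0→3: 3={foll,t=1,log=z}
step 10 deliver 3→0: —
step 11 deliver 0→1: 1={foll,t=1,log=z}
step 12 deliver 1→0: —

1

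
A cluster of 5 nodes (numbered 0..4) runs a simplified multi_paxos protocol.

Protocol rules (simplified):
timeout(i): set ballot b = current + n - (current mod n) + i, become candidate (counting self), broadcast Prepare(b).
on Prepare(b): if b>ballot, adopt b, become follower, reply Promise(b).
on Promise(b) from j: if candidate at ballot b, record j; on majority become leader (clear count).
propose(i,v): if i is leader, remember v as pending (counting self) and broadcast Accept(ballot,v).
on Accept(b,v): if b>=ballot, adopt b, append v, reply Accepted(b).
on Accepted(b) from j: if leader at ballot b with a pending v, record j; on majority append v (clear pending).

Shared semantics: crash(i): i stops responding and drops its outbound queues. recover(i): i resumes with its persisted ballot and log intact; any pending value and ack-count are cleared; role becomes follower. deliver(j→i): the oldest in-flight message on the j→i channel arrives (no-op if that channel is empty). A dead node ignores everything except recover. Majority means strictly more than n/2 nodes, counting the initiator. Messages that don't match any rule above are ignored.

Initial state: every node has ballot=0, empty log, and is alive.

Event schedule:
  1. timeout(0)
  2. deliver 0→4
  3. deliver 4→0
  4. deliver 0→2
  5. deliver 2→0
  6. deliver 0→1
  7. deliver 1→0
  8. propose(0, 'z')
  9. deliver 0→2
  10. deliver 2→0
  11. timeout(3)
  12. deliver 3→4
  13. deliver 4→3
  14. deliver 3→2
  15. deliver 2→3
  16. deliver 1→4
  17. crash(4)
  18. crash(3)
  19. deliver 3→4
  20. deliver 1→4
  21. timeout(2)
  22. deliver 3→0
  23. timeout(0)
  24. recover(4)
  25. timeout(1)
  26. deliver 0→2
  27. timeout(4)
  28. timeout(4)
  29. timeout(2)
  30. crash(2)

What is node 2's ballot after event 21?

12

1. timeout(0):  <0:cand b5 ->
2. deliver 0→4:  <4:foll b5 ->
3. deliver 4→0:  nop
4. deliver 0→2:  <2:foll b5 ->
5. deliver 2→0:  <0:lead b5 ->
6. deliver 0→1:  <1:foll b5 ->
7. deliver 1→0:  nop
8. propose(0,'z'):  nop
9. deliver 0→2:  <2:foll b5 z>
10. deliver 2→0:  nop
11. timeout(3):  <3:cand b8 ->
12. deliver 3→4:  <4:foll b8 ->
13. deliver 4→3:  nop
14. deliver 3→2:  <2:foll b8 z>
15. deliver 2→3:  <3:lead b8 ->
16. deliver 1→4:  nop
17. crash(4):  <4:✗foll b8 ->
18. crash(3):  <3:✗lead b8 ->
19. deliver 3→4:  nop
20. deliver 1→4:  nop
21. timeout(2):  <2:cand b12 z>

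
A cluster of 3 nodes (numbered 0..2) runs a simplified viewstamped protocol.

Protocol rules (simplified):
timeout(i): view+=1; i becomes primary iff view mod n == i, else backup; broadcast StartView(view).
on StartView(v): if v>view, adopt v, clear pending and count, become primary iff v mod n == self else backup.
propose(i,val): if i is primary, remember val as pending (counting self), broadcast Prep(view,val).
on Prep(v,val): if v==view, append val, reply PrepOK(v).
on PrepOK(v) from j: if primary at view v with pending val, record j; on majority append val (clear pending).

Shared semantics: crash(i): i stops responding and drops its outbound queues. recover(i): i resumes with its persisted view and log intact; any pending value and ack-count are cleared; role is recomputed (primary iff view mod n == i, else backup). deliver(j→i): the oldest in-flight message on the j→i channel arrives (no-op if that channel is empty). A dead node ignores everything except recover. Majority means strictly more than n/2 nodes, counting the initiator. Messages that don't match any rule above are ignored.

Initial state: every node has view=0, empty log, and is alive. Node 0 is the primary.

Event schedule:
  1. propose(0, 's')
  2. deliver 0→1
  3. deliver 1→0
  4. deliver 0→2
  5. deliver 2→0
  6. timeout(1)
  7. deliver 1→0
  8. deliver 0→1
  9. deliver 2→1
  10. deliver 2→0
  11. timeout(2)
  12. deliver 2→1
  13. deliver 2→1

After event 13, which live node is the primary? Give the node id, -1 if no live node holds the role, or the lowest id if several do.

1

after 1 — propose(0,'s'): ·
after 2 — deliver 0→1: n1:back/v0/[s]
after 3 — deliver 1→0: n0:prim/v0/[s]
after 4 — deliver 0→2: n2:back/v0/[s]
after 5 — deliver 2→0: ·
after 6 — timeout(1): n1:prim/v1/[s]
after 7 — deliver 1→0: n0:back/v1/[s]
after 8 — deliver 0→1: ·
after 9 — deliver 2→1: ·
after 10 — deliver 2→0: ·
after 11 — timeout(2): n2:back/v1/[s]
after 12 — deliver 2→1: ·
after 13 — deliver 2→1: ·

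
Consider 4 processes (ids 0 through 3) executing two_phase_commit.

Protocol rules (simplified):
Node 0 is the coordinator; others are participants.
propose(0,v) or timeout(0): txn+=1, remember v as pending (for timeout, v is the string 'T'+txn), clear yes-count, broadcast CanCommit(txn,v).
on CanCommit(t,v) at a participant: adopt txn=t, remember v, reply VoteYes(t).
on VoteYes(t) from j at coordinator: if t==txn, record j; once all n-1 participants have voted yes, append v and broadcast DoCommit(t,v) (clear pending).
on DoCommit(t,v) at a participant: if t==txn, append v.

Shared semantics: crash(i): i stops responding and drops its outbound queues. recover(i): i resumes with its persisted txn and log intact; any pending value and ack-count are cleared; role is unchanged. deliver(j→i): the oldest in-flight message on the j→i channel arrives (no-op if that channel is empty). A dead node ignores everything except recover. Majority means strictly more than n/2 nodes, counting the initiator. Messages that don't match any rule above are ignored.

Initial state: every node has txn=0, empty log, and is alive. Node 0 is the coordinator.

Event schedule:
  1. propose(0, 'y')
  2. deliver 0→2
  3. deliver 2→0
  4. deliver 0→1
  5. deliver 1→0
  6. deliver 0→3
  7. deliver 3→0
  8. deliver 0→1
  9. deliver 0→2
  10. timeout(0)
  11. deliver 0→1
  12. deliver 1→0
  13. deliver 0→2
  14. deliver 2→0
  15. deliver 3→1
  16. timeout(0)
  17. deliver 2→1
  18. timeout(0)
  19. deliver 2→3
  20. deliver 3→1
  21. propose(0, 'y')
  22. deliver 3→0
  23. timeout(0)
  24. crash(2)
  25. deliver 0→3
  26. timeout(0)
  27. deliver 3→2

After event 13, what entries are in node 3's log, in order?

empty

[1] propose(0,'y') → N0(coor t1 [-])
[2] deliver 0→2 → N2(part t1 [-])
[3] deliver 2→0 → ∅
[4] deliver 0→1 → N1(part t1 [-])
[5] deliver 1→0 → ∅
[6] deliver 0→3 → N3(part t1 [-])
[7] deliver 3→0 → N0(coor t1 [y])
[8] deliver 0→1 → N1(part t1 [y])
[9] deliver 0→2 → N2(part t1 [y])
[10] timeout(0) → N0(coor t2 [y])
[11] deliver 0→1 → N1(part t2 [y])
[12] deliver 1→0 → ∅
[13] deliver 0→2 → N2(part t2 [y])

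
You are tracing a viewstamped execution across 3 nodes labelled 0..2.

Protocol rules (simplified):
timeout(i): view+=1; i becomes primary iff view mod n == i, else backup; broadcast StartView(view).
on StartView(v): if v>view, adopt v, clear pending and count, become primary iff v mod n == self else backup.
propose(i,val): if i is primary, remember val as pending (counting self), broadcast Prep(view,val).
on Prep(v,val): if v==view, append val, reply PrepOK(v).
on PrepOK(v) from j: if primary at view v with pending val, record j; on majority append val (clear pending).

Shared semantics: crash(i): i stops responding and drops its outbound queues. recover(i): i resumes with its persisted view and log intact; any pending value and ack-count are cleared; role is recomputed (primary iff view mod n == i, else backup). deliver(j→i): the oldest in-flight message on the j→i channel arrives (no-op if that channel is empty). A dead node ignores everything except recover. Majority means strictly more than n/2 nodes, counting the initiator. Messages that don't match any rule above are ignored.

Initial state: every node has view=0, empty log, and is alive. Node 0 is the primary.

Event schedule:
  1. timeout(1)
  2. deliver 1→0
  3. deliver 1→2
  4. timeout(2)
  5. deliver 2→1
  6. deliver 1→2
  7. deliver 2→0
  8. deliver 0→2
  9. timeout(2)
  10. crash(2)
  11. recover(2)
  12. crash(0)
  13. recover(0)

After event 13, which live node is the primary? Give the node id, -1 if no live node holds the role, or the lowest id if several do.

step 1 timeout(1): 1={prim,v=1,log=-}
step 2 deliver 1→0: 0={back,v=1,log=-}
step 3 deliver 1→2: 2={back,v=1,log=-}
step 4 timeout(2): 2={prim,v=2,log=-}
step 5 deliver 2→1: 1={back,v=2,log=-}
step 6 deliver 1→2: —
step 7 deliver 2→0: 0={back,v=2,log=-}
step 8 deliver 0→2: —
step 9 timeout(2): 2={back,v=3,log=-}
step 10 crash(2): 2={✗back,v=3,log=-}
step 11 recover(2): 2={back,v=3,log=-}
step 12 crash(0): 0={✗back,v=2,log=-}
step 13 recover(0): 0={back,v=2,log=-}

-1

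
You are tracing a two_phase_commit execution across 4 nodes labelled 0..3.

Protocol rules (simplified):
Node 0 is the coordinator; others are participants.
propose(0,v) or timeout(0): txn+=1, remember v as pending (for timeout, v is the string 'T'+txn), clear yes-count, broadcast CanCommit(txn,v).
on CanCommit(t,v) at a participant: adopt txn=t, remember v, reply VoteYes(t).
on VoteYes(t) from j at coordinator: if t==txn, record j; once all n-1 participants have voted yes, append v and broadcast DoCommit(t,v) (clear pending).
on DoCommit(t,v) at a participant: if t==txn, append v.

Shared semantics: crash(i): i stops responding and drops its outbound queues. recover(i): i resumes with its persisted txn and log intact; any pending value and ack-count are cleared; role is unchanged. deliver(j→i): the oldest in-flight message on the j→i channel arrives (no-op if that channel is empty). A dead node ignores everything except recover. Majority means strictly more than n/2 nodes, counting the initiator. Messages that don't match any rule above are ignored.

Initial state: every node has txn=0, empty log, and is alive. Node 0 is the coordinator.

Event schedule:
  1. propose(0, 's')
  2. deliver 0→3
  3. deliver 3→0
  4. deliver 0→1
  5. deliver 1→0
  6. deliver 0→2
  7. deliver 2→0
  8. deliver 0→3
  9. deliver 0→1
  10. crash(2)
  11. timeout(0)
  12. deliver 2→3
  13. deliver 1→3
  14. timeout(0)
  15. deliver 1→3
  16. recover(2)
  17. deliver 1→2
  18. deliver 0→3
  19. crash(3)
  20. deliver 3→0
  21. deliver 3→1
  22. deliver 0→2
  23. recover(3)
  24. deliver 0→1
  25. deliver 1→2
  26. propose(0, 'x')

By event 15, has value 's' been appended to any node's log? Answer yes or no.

yes

after 1 — propose(0,'s'): n0:coor/t1/[-]
after 2 — deliver 0→3: n3:part/t1/[-]
after 3 — deliver 3→0: ·
after 4 — deliver 0→1: n1:part/t1/[-]
after 5 — deliver 1→0: ·
after 6 — deliver 0→2: n2:part/t1/[-]
after 7 — deliver 2→0: n0:coor/t1/[s]
after 8 — deliver 0→3: n3:part/t1/[s]
after 9 — deliver 0→1: n1:part/t1/[s]
after 10 — crash(2): n2:✗part/t1/[-]
after 11 — timeout(0): n0:coor/t2/[s]
after 12 — deliver 2→3: ·
after 13 — deliver 1→3: ·
after 14 — timeout(0): n0:coor/t3/[s]
after 15 — deliver 1→3: ·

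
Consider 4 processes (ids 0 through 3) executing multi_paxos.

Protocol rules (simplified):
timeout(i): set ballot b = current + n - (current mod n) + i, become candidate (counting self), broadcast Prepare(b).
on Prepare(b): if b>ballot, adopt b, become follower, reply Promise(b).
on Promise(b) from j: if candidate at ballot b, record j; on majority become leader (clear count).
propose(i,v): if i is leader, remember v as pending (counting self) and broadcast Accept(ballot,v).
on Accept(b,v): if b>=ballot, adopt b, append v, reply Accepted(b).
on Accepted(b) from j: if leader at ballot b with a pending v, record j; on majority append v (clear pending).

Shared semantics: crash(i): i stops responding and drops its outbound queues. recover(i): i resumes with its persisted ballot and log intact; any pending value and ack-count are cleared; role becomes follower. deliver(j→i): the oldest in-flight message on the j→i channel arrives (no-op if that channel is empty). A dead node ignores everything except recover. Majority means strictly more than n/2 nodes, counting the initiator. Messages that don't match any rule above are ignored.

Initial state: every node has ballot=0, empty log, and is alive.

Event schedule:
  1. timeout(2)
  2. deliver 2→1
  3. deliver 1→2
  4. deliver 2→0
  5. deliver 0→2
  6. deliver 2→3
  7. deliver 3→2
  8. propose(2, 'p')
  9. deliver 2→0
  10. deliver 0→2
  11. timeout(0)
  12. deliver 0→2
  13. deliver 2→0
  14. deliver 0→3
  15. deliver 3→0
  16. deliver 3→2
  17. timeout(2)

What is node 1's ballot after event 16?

6

step 1 timeout(2): 2={cand,b=6,log=-}
step 2 deliver 2→1: 1={foll,b=6,log=-}
step 3 deliver 1→2: —
step 4 deliver 2→0: 0={foll,b=6,log=-}
step 5 deliver 0→2: 2={lead,b=6,log=-}
step 6 deliver 2→3: 3={foll,b=6,log=-}
step 7 deliver 3→2: —
step 8 propose(2,'p'): —
step 9 deliver 2→0: 0={foll,b=6,log=p}
step 10 deliver 0→2: —
step 11 timeout(0): 0={cand,b=8,log=p}
step 12 deliver 0→2: 2={foll,b=8,log=-}
step 13 deliver 2→0: —
step 14 deliver 0→3: 3={foll,b=8,log=-}
step 15 deliver 3→0: 0={lead,b=8,log=p}
step 16 deliver 3→2: —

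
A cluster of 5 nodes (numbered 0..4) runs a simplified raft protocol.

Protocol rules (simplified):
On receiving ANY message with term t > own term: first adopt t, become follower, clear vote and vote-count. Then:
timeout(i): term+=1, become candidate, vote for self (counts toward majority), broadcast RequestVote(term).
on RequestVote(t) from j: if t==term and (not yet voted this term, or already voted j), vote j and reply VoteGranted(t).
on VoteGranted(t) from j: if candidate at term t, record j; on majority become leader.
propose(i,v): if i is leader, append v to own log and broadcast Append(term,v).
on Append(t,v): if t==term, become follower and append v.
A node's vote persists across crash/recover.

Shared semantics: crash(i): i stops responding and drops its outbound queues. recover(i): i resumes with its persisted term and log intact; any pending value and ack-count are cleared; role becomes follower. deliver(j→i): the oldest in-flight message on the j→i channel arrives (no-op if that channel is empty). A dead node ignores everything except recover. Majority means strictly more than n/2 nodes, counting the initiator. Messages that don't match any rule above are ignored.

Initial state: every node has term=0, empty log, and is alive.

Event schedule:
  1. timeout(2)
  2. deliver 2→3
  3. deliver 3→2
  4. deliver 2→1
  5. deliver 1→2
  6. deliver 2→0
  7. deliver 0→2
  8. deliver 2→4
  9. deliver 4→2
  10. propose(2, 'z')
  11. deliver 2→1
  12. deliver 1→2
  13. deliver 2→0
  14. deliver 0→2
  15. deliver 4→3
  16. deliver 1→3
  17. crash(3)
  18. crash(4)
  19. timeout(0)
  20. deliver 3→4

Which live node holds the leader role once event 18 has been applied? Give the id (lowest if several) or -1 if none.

[1] timeout(2) → N2(cand t1 [-])
[2] deliver 2→3 → N3(foll t1 [-])
[3] deliver 3→2 → ∅
[4] deliver 2→1 → N1(foll t1 [-])
[5] deliver 1→2 → N2(lead t1 [-])
[6] deliver 2→0 → N0(foll t1 [-])
[7] deliver 0→2 → ∅
[8] deliver 2→4 → N4(foll t1 [-])
[9] deliver 4→2 → ∅
[10] propose(2,'z') → N2(lead t1 [z])
[11] deliver 2→1 → N1(foll t1 [z])
[12] deliver 1→2 → ∅
[13] deliver 2→0 → N0(foll t1 [z])
[14] deliver 0→2 → ∅
[15] deliver 4→3 → ∅
[16] deliver 1→3 → ∅
[17] crash(3) → N3(✗foll t1 [-])
[18] crash(4) → N4(✗foll t1 [-])

2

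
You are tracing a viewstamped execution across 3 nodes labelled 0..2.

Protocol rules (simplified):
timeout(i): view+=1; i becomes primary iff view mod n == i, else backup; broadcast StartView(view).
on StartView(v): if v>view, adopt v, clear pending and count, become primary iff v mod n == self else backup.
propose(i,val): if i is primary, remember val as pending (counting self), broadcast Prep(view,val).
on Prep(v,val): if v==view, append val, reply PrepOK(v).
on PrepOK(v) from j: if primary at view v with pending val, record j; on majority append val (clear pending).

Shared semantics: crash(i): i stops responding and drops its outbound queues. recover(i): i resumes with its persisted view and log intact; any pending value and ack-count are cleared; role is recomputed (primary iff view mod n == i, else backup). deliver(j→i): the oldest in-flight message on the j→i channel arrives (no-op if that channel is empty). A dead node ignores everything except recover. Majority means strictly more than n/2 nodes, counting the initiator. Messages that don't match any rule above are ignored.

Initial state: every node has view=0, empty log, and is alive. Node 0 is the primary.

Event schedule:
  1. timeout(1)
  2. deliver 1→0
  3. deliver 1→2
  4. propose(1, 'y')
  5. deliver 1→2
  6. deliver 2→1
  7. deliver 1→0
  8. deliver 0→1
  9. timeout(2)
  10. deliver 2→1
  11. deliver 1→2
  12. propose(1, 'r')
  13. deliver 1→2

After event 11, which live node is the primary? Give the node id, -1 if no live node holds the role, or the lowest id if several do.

2

1. timeout(1):  <1:prim v1 ->
2. deliver 1→0:  <0:back v1 ->
3. deliver 1→2:  <2:back v1 ->
4. propose(1,'y'):  nop
5. deliver 1→2:  <2:back v1 y>
6. deliver 2→1:  <1:prim v1 y>
7. deliver 1→0:  <0:back v1 y>
8. deliver 0→1:  nop
9. timeout(2):  <2:prim v2 y>
10. deliver 2→1:  <1:back v2 y>
11. deliver 1→2:  nop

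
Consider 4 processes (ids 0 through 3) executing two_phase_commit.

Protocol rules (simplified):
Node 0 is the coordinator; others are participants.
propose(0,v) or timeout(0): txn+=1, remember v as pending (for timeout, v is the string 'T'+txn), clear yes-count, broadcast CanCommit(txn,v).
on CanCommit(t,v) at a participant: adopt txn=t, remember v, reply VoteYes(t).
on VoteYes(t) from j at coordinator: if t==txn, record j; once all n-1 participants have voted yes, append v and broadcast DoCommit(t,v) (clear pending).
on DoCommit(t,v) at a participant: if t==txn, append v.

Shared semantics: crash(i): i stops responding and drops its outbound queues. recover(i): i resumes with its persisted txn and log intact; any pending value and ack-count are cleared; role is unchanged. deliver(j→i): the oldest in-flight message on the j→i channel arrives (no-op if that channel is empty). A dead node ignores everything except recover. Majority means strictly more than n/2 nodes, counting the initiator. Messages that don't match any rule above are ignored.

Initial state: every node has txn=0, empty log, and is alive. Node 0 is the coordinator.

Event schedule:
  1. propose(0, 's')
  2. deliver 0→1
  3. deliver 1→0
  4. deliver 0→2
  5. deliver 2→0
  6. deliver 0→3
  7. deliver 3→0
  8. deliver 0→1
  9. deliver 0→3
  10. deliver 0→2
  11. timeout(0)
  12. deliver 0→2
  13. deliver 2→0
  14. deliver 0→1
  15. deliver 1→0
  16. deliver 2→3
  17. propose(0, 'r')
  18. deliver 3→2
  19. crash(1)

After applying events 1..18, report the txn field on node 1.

[1] propose(0,'s') → N0(coor t1 [-])
[2] deliver 0→1 → N1(part t1 [-])
[3] deliver 1→0 → ∅
[4] deliver 0→2 → N2(part t1 [-])
[5] deliver 2→0 → ∅
[6] deliver 0→3 → N3(part t1 [-])
[7] deliver 3→0 → N0(coor t1 [s])
[8] deliver 0→1 → N1(part t1 [s])
[9] deliver 0→3 → N3(part t1 [s])
[10] deliver 0→2 → N2(part t1 [s])
[11] timeout(0) → N0(coor t2 [s])
[12] deliver 0→2 → N2(part t2 [s])
[13] deliver 2→0 → ∅
[14] deliver 0→1 → N1(part t2 [s])
[15] deliver 1→0 → ∅
[16] deliver 2→3 → ∅
[17] propose(0,'r') → N0(coor t3 [s])
[18] deliver 3→2 → ∅

2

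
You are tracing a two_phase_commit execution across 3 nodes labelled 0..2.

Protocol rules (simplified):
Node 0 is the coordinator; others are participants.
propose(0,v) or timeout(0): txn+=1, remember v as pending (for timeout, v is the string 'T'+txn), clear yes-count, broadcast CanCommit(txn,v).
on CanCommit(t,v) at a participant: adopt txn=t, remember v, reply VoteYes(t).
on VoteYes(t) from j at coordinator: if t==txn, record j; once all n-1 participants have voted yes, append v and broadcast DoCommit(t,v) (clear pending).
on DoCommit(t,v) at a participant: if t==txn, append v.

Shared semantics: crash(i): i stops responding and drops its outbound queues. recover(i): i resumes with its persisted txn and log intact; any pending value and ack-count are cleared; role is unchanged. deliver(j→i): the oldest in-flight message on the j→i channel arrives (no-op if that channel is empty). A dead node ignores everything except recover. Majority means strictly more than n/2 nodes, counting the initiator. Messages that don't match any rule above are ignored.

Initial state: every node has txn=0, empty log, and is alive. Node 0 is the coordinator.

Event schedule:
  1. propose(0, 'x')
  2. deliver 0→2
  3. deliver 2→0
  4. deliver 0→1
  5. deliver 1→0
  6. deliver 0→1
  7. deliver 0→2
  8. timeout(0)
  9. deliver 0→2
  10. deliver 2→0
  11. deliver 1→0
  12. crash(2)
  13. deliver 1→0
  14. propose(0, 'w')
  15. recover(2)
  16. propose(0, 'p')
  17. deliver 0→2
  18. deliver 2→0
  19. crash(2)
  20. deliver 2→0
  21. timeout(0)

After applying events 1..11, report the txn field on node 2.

after 1 — propose(0,'x'): n0:coor/t1/[-]
after 2 — deliver 0→2: n2:part/t1/[-]
after 3 — deliver 2→0: ·
after 4 — deliver 0→1: n1:part/t1/[-]
after 5 — deliver 1→0: n0:coor/t1/[x]
after 6 — deliver 0→1: n1:part/t1/[x]
after 7 — deliver 0→2: n2:part/t1/[x]
after 8 — timeout(0): n0:coor/t2/[x]
after 9 — deliver 0→2: n2:part/t2/[x]
after 10 — deliver 2→0: ·
after 11 — deliver 1→0: ·

2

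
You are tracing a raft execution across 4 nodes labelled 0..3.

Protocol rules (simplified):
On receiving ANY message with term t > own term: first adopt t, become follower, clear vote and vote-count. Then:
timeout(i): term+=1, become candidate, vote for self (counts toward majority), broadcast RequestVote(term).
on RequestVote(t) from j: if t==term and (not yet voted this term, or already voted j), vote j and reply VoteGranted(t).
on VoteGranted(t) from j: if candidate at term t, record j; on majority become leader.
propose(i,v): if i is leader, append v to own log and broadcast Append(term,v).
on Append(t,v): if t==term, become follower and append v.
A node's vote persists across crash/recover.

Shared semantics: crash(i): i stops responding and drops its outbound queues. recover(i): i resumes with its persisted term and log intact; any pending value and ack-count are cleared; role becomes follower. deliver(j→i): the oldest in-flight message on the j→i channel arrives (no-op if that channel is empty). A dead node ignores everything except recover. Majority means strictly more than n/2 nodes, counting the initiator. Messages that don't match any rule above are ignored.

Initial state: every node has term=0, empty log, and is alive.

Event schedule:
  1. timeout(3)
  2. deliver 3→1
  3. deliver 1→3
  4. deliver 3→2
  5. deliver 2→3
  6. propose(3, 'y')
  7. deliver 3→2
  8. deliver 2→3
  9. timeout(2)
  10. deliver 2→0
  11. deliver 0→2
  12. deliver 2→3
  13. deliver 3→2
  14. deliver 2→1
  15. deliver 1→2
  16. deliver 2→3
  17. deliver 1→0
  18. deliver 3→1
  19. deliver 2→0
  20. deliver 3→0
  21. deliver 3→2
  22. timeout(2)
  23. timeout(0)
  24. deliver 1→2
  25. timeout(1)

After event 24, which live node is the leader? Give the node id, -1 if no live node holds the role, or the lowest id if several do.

-1

[1] timeout(3) → N3(cand t1 [-])
[2] deliver 3→1 → N1(foll t1 [-])
[3] deliver 1→3 → ∅
[4] deliver 3→2 → N2(foll t1 [-])
[5] deliver 2→3 → N3(lead t1 [-])
[6] propose(3,'y') → N3(lead t1 [y])
[7] deliver 3→2 → N2(foll t1 [y])
[8] deliver 2→3 → ∅
[9] timeout(2) → N2(cand t2 [y])
[10] deliver 2→0 → N0(foll t2 [-])
[11] deliver 0→2 → ∅
[12] deliver 2→3 → N3(foll t2 [y])
[13] deliver 3→2 → N2(lead t2 [y])
[14] deliver 2→1 → N1(foll t2 [-])
[15] deliver 1→2 → ∅
[16] deliver 2→3 → ∅
[17] deliver 1→0 → ∅
[18] deliver 3→1 → ∅
[19] deliver 2→0 → ∅
[20] deliver 3→0 → ∅
[21] deliver 3→2 → ∅
[22] timeout(2) → N2(cand t3 [y])
[23] timeout(0) → N0(cand t3 [-])
[24] deliver 1→2 → ∅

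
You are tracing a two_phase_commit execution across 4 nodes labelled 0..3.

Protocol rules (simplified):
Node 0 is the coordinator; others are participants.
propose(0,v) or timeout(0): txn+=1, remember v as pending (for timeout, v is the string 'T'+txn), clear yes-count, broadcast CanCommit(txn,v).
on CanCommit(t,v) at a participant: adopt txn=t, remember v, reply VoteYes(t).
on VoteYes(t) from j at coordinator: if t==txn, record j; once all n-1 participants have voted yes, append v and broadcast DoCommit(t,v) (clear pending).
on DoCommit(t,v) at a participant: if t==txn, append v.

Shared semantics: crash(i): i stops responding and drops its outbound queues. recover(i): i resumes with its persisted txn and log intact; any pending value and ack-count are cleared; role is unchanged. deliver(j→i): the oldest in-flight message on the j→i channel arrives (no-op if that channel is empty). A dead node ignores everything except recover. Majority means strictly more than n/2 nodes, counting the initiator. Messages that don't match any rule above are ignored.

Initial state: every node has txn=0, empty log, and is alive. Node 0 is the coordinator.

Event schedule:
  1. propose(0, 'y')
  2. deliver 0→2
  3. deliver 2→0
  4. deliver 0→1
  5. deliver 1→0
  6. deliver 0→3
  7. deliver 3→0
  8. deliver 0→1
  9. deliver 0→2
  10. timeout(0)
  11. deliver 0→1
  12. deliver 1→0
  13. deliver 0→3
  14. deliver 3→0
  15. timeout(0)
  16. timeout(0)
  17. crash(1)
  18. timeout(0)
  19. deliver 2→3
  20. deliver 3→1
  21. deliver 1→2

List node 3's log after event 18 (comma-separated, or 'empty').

after 1 — propose(0,'y'): n0:coor/t1/[-]
after 2 — deliver 0→2: n2:part/t1/[-]
after 3 — deliver 2→0: ·
after 4 — deliver 0→1: n1:part/t1/[-]
after 5 — deliver 1→0: ·
after 6 — deliver 0→3: n3:part/t1/[-]
after 7 — deliver 3→0: n0:coor/t1/[y]
after 8 — deliver 0→1: n1:part/t1/[y]
after 9 — deliver 0→2: n2:part/t1/[y]
after 10 — timeout(0): n0:coor/t2/[y]
after 11 — deliver 0→1: n1:part/t2/[y]
after 12 — deliver 1→0: ·
after 13 — deliver 0→3: n3:part/t1/[y]
after 14 — deliver 3→0: ·
after 15 — timeout(0): n0:coor/t3/[y]
after 16 — timeout(0): n0:coor/t4/[y]
after 17 — crash(1): n1:✗part/t2/[y]
after 18 — timeout(0): n0:coor/t5/[y]

y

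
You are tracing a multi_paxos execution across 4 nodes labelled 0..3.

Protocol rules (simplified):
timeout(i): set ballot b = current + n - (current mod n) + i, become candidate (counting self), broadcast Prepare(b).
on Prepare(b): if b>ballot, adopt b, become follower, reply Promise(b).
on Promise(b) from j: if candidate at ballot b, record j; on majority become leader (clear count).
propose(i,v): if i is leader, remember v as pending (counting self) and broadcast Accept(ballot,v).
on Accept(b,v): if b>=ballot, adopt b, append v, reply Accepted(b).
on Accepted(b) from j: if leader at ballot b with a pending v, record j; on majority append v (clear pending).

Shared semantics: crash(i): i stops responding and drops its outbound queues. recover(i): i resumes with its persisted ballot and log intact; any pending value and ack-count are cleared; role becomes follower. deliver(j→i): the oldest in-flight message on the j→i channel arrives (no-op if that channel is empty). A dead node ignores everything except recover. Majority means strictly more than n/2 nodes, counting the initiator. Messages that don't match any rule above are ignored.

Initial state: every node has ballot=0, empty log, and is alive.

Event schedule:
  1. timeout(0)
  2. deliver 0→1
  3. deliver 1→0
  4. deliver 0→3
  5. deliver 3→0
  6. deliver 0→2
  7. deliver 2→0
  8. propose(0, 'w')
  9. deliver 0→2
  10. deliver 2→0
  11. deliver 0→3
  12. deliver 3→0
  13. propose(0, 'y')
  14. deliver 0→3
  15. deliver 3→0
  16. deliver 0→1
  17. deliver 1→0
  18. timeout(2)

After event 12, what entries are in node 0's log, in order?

w

[1] timeout(0) → N0(cand b4 [-])
[2] deliver 0→1 → N1(foll b4 [-])
[3] deliver 1→0 → ∅
[4] deliver 0→3 → N3(foll b4 [-])
[5] deliver 3→0 → N0(lead b4 [-])
[6] deliver 0→2 → N2(foll b4 [-])
[7] deliver 2→0 → ∅
[8] propose(0,'w') → ∅
[9] deliver 0→2 → N2(foll b4 [w])
[10] deliver 2→0 → ∅
[11] deliver 0→3 → N3(foll b4 [w])
[12] deliver 3→0 → N0(lead b4 [w])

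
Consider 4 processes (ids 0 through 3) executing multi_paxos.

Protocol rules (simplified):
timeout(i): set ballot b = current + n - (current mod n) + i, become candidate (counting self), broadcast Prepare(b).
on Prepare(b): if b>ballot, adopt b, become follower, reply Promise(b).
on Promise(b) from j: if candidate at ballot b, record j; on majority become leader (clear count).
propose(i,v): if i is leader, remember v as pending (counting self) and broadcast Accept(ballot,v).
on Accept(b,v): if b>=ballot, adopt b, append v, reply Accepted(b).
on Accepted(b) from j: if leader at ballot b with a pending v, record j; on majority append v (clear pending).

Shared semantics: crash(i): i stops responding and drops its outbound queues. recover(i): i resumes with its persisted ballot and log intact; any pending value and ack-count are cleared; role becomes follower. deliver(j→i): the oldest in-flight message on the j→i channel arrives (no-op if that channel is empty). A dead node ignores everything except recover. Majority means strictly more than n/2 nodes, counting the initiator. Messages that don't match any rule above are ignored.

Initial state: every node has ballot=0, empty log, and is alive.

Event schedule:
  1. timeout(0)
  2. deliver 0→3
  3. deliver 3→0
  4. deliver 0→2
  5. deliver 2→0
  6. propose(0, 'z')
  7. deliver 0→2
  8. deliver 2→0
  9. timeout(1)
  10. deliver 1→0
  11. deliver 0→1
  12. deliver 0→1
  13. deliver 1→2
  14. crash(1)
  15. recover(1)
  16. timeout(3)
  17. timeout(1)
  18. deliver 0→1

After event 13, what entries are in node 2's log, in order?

after 1 — timeout(0): n0:cand/b4/[-]
after 2 — deliver 0→3: n3:foll/b4/[-]
after 3 — deliver 3→0: ·
after 4 — deliver 0→2: n2:foll/b4/[-]
after 5 — deliver 2→0: n0:lead/b4/[-]
after 6 — propose(0,'z'): ·
after 7 — deliver 0→2: n2:foll/b4/[z]
after 8 — deliver 2→0: ·
after 9 — timeout(1): n1:cand/b5/[-]
after 10 — deliver 1→0: n0:foll/b5/[-]
after 11 — deliver 0→1: ·
after 12 — deliver 0→1: ·
after 13 — deliver 1→2: n2:foll/b5/[z]

z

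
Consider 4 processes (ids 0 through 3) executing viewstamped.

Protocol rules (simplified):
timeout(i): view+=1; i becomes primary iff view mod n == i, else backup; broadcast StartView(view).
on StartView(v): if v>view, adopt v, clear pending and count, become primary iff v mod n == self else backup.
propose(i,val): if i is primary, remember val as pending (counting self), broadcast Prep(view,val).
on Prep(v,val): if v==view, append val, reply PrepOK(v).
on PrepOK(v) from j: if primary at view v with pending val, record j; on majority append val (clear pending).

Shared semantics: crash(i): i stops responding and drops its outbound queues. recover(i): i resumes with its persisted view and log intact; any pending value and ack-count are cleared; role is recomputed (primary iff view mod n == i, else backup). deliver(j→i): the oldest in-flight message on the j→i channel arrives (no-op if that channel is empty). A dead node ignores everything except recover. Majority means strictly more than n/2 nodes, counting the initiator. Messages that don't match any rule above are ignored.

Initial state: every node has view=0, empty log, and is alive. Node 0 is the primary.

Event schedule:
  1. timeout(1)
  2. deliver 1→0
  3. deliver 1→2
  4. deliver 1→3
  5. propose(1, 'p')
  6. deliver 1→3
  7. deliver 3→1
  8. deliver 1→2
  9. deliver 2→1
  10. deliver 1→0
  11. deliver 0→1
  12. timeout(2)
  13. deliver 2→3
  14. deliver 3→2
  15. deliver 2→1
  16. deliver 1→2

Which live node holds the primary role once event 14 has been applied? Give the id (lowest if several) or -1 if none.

1

after 1 — timeout(1): n1:prim/v1/[-]
after 2 — deliver 1→0: n0:back/v1/[-]
after 3 — deliver 1→2: n2:back/v1/[-]
after 4 — deliver 1→3: n3:back/v1/[-]
after 5 — propose(1,'p'): ·
after 6 — deliver 1→3: n3:back/v1/[p]
after 7 — deliver 3→1: ·
after 8 — deliver 1→2: n2:back/v1/[p]
after 9 — deliver 2→1: n1:prim/v1/[p]
after 10 — deliver 1→0: n0:back/v1/[p]
after 11 — deliver 0→1: ·
after 12 — timeout(2): n2:prim/v2/[p]
after 13 — deliver 2→3: n3:back/v2/[p]
after 14 — deliver 3→2: ·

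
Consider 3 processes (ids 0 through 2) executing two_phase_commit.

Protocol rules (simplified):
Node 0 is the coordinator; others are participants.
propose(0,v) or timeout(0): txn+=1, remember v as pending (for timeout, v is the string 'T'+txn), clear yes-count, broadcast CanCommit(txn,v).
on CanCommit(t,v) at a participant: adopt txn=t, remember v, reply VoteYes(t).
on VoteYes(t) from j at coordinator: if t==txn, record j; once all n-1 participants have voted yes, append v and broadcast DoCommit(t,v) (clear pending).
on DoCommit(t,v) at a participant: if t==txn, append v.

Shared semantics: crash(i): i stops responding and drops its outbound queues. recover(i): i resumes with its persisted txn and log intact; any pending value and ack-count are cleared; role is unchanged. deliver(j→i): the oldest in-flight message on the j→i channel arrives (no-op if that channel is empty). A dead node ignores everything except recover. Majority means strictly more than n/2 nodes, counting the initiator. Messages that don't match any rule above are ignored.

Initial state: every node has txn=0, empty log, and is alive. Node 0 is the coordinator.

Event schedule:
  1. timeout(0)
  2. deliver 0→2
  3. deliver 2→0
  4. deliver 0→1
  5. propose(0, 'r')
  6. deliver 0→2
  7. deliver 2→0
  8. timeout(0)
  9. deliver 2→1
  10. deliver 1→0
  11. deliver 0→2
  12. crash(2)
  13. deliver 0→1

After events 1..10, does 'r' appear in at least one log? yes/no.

no

1. timeout(0):  <0:coor t1 ->
2. deliver 0→2:  <2:part t1 ->
3. deliver 2→0:  nop
4. deliver 0→1:  <1:part t1 ->
5. propose(0,'r'):  <0:coor t2 ->
6. deliver 0→2:  <2:part t2 ->
7. deliver 2→0:  nop
8. timeout(0):  <0:coor t3 ->
9. deliver 2→1:  nop
10. deliver 1→0:  nop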